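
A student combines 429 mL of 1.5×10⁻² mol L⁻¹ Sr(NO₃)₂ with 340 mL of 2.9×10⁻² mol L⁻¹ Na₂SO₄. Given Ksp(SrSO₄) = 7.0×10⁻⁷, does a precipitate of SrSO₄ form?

Yes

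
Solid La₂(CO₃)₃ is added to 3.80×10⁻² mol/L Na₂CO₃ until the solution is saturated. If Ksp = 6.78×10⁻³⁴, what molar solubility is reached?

La₂(CO₃)₃(s) ⇌ 2 La³⁺(aq) + 3 CO₃²⁻(aq)
The solution already contains CO₃²⁻ at 3.80×10⁻² mol/L. Let s be the molar solubility of La₂(CO₃)₃.
[CO₃²⁻] ≈ 3.80×10⁻² mol/L (common ion dominates); [La³⁺] = 2s.
Ksp = [La³⁺]^2[CO₃²⁻]^3 = (2s)^2(3.80×10⁻²)^3
(2s)^2 = 6.78×10⁻³⁴ / (3.80×10⁻²)^3 = 1.24×10⁻²⁹
s = 1.76×10⁻¹⁵ mol/L

1.76×10⁻¹⁵ M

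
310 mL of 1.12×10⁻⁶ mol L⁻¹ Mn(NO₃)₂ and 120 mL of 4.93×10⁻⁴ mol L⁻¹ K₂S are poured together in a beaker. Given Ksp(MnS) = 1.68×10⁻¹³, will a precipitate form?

Yes

Total volume after mixing = 310 + 120 = 430 mL.
[Mn²⁺] = (1.12×10⁻⁶)(310)/430 = 8.07×10⁻⁷ mol L⁻¹
[S²⁻] = (4.93×10⁻⁴)(120)/430 = 1.38×10⁻⁴ mol L⁻¹
Q = [Mn²⁺][S²⁻] = 1.11×10⁻¹⁰
Q = 1.11×10⁻¹⁰ > Ksp = 1.68×10⁻¹³, so the solution is supersaturated and MnS precipitates.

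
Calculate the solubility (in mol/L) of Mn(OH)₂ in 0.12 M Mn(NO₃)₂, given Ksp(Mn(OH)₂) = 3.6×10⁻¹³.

Mn(OH)₂(s) ⇌ Mn²⁺(aq) + 2 OH⁻(aq)
The solution already contains Mn²⁺ at 0.12 M. Let s be the molar solubility of Mn(OH)₂.
[Mn²⁺] ≈ 0.12 M (common ion dominates); [OH⁻] = 2s.
Ksp = [Mn²⁺][OH⁻]^2 = (0.12)(2s)^2
(2s)^2 = 3.6×10⁻¹³ / (0.12) = 3.0×10⁻¹²
s = 8.7×10⁻⁷ M

8.7×10⁻⁷ M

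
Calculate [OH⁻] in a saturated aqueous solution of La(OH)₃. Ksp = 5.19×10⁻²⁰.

1.99×10⁻⁵ M

La(OH)₃(s) ⇌ La³⁺(aq) + 3 OH⁻(aq)
If s mol/L of La(OH)₃ dissolves, [La³⁺] = s and [OH⁻] = 3s.
Ksp = [La³⁺][OH⁻]^3 = s · (3s)^3 = 27s^4 = 5.19×10⁻²⁰
s = 6.62×10⁻⁶ mol L⁻¹
[OH⁻] = 3s = 1.99×10⁻⁵ mol L⁻¹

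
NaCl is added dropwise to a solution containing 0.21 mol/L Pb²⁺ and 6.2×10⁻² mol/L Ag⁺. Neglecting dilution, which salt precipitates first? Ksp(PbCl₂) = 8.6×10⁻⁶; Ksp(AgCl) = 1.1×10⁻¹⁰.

AgCl

Each salt precipitates once Q = Ksp for that salt.
For PbCl₂: [Cl⁻] = (Ksp/[Pb²⁺])^(1/2) = 6.4×10⁻³ mol/L
For AgCl: [Cl⁻] = (Ksp/[Ag⁺]) = 1.8×10⁻⁹ mol/L
Since AgCl needs less Cl⁻ to reach saturation, it precipitates first.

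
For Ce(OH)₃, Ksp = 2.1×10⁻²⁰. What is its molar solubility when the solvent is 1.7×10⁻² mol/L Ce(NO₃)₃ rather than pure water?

Ce(OH)₃(s) ⇌ Ce³⁺(aq) + 3 OH⁻(aq)
Let s be the solubility of Ce(OH)₃ here. The common ion gives [Ce³⁺] ≈ 1.7×10⁻² mol/L, and [OH⁻] = 3s.
Ksp = [Ce³⁺][OH⁻]^3 = (1.7×10⁻²)(3s)^3
(3s)^3 = 2.1×10⁻²⁰ / (1.7×10⁻²) = 1.2×10⁻¹⁸
s = 3.6×10⁻⁷ mol/L

3.6×10⁻⁷ M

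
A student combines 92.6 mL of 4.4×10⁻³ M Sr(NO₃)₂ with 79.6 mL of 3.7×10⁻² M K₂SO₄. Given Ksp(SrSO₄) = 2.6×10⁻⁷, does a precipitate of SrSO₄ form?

Total volume after mixing = 92.6 + 79.6 = 172.2 mL.
[Sr²⁺] = (4.4×10⁻³)(92.6)/172.2 = 2.4×10⁻³ M
[SO₄²⁻] = (3.7×10⁻²)(79.6)/172.2 = 1.7×10⁻² M
Q = [Sr²⁺][SO₄²⁻] = 4.0×10⁻⁵
Q = 4.0×10⁻⁵ > Ksp = 2.6×10⁻⁷, so the solution is supersaturated and SrSO₄ precipitates.

Yes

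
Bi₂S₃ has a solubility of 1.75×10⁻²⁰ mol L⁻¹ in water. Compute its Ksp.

Ksp = 1.77×10⁻⁹⁷

Bi₂S₃(s) ⇌ 2 Bi³⁺(aq) + 3 S²⁻(aq)
For each mole of Bi₂S₃ that dissolves per liter, [Bi³⁺] = 2s and [S²⁻] = 3s; let s denote this solubility.
Ksp = [Bi³⁺]^2[S²⁻]^3 = (2s)^2 · (3s)^3 = 108s^5
Ksp = 108 × (1.75×10⁻²⁰)^5 = 1.77×10⁻⁹⁷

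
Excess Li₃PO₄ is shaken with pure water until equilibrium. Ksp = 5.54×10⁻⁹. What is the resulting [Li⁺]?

1.14×10⁻² M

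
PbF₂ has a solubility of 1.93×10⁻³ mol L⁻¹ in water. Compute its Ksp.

Ksp = 2.88×10⁻⁸

PbF₂(s) ⇌ Pb²⁺(aq) + 2 F⁻(aq)
Call the molar solubility s, so that [Pb²⁺] = s and [F⁻] = 2s.
Ksp = [Pb²⁺][F⁻]^2 = s · (2s)^2 = 4s^3
Ksp = 4 × (1.93×10⁻³)^3 = 2.88×10⁻⁸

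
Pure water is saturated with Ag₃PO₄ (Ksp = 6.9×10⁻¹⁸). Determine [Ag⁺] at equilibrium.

6.7×10⁻⁵ M

Ag₃PO₄(s) ⇌ 3 Ag⁺(aq) + PO₄³⁻(aq)
For each mole of Ag₃PO₄ that dissolves per liter, [Ag⁺] = 3s and [PO₄³⁻] = s; let s denote this solubility.
Ksp = [Ag⁺]^3[PO₄³⁻] = (3s)^3 · s = 27s^4 = 6.9×10⁻¹⁸
s = 2.2×10⁻⁵ mol L⁻¹
[Ag⁺] = 3s = 6.7×10⁻⁵ mol L⁻¹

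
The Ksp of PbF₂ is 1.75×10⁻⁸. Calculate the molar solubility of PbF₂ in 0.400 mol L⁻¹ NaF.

PbF₂(s) ⇌ Pb²⁺(aq) + 2 F⁻(aq)
Let s be the solubility of PbF₂ here. The common ion gives [F⁻] ≈ 0.400 mol L⁻¹, and [Pb²⁺] = s.
Ksp = [Pb²⁺][F⁻]^2 = s(0.400)^2
s = 1.75×10⁻⁸ / (0.400)^2 = 1.09×10⁻⁷
s = 1.09×10⁻⁷ mol L⁻¹

1.09×10⁻⁷ M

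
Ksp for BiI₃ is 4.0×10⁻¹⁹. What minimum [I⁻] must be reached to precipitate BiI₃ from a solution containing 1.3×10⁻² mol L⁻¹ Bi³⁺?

Each salt precipitates once Q = Ksp for that salt.
BiI₃(s) ⇌ Bi³⁺(aq) + 3 I⁻(aq)
Ksp = [Bi³⁺][I⁻]^3 = [I⁻]^3(1.3×10⁻²)
[I⁻]^3 = 4.0×10⁻¹⁹ / (1.3×10⁻²) = 3.1×10⁻¹⁷
[I⁻] = 3.1×10⁻⁶ mol L⁻¹

3.1×10⁻⁶ M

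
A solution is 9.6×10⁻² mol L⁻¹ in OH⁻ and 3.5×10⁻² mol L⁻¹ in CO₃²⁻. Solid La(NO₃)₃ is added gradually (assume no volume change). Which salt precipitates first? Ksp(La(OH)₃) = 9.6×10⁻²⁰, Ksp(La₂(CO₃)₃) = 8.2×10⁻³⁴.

Precipitation of each salt begins when its ion product equals Ksp.
For La(OH)₃: [La³⁺] = (Ksp/[OH⁻]^3) = 1.1×10⁻¹⁶ mol L⁻¹
For La₂(CO₃)₃: [La³⁺] = (Ksp/[CO₃²⁻]^3)^(1/2) = 4.4×10⁻¹⁵ mol L⁻¹
The smaller threshold [La³⁺] is reached first, so La(OH)₃ precipitates first.

La(OH)₃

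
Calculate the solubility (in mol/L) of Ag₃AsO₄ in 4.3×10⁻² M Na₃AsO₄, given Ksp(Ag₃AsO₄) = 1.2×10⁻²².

4.7×10⁻⁸ M

Ag₃AsO₄(s) ⇌ 3 Ag⁺(aq) + AsO₄³⁻(aq)
Let s be the solubility of Ag₃AsO₄ here. The common ion gives [AsO₄³⁻] ≈ 4.3×10⁻² M, and [Ag⁺] = 3s.
Ksp = [Ag⁺]^3[AsO₄³⁻] = (3s)^3(4.3×10⁻²)
(3s)^3 = 1.2×10⁻²² / (4.3×10⁻²) = 2.8×10⁻²¹
s = 4.7×10⁻⁸ M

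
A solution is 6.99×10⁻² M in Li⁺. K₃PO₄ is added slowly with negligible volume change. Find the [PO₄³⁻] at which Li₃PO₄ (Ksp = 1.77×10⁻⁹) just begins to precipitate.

5.18×10⁻⁶ M

Precipitation of each salt begins when its ion product equals Ksp.
Li₃PO₄(s) ⇌ 3 Li⁺(aq) + PO₄³⁻(aq)
Ksp = [Li⁺]^3[PO₄³⁻] = [PO₄³⁻](6.99×10⁻²)^3
[PO₄³⁻] = 1.77×10⁻⁹ / (6.99×10⁻²)^3 = 5.18×10⁻⁶
[PO₄³⁻] = 5.18×10⁻⁶ M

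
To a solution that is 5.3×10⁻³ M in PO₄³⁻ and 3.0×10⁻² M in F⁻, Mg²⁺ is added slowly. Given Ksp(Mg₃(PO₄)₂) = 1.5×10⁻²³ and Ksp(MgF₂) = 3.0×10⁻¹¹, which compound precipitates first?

MgF₂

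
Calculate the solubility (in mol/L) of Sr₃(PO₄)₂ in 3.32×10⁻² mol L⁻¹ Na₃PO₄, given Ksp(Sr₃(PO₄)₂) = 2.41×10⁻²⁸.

2.01×10⁻⁹ M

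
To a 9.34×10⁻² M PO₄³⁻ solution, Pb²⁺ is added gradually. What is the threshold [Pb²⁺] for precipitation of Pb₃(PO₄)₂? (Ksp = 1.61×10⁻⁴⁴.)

1.23×10⁻¹⁴ M

A salt starts to precipitate once the ion product Q reaches its Ksp.
Pb₃(PO₄)₂(s) ⇌ 3 Pb²⁺(aq) + 2 PO₄³⁻(aq)
Ksp = [Pb²⁺]^3[PO₄³⁻]^2 = [Pb²⁺]^3(9.34×10⁻²)^2
[Pb²⁺]^3 = 1.61×10⁻⁴⁴ / (9.34×10⁻²)^2 = 1.85×10⁻⁴²
[Pb²⁺] = 1.23×10⁻¹⁴ M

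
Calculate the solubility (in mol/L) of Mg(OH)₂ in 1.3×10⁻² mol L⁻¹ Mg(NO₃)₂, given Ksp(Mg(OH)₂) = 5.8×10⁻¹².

Mg(OH)₂(s) ⇌ Mg²⁺(aq) + 2 OH⁻(aq)
Let s be the solubility of Mg(OH)₂ here. The common ion gives [Mg²⁺] ≈ 1.3×10⁻² mol L⁻¹, and [OH⁻] = 2s.
Ksp = [Mg²⁺][OH⁻]^2 = (1.3×10⁻²)(2s)^2
(2s)^2 = 5.8×10⁻¹² / (1.3×10⁻²) = 4.5×10⁻¹⁰
s = 1.1×10⁻⁵ mol L⁻¹

1.1×10⁻⁵ M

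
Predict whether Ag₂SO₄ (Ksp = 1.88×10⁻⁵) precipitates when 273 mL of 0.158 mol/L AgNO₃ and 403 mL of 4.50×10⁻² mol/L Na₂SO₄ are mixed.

The combined volume is 676 mL.
[Ag⁺] = (0.158)(273)/676 = 6.38×10⁻² mol/L
[SO₄²⁻] = (4.50×10⁻²)(403)/676 = 2.68×10⁻² mol/L
Q = [Ag⁺]^2[SO₄²⁻] = 1.09×10⁻⁴
Q = 1.09×10⁻⁴ > Ksp = 1.88×10⁻⁵, so the solution is supersaturated and Ag₂SO₄ precipitates.

Yes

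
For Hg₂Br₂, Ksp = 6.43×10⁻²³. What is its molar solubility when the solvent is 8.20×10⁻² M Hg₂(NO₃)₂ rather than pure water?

Hg₂Br₂(s) ⇌ Hg₂²⁺(aq) + 2 Br⁻(aq)
Let s be the solubility of Hg₂Br₂ here. The common ion gives [Hg₂²⁺] ≈ 8.20×10⁻² M, and [Br⁻] = 2s.
Ksp = [Hg₂²⁺][Br⁻]^2 = (8.20×10⁻²)(2s)^2
(2s)^2 = 6.43×10⁻²³ / (8.20×10⁻²) = 7.84×10⁻²²
s = 1.40×10⁻¹¹ M

1.40×10⁻¹¹ M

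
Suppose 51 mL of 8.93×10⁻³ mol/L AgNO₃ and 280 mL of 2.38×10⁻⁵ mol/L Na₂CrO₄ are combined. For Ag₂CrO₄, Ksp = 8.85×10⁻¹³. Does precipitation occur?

Total volume after mixing = 51 + 280 = 331 mL.
[Ag⁺] = (8.93×10⁻³)(51)/331 = 1.38×10⁻³ mol/L
[CrO₄²⁻] = (2.38×10⁻⁵)(280)/331 = 2.01×10⁻⁵ mol/L
Q = [Ag⁺]^2[CrO₄²⁻] = 3.81×10⁻¹¹
Because Q > Ksp (3.81×10⁻¹¹ vs 8.85×10⁻¹³), a precipitate of Ag₂CrO₄ forms.

Yes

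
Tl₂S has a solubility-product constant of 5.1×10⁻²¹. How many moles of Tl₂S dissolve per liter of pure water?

1.1×10⁻⁷ M

Tl₂S(s) ⇌ 2 Tl⁺(aq) + S²⁻(aq)
With molar solubility s: [Tl⁺] = 2s, [S²⁻] = s.
Ksp = [Tl⁺]^2[S²⁻] = (2s)^2 · s = 4s^3
4s^3 = 5.1×10⁻²¹  ⇒  s^3 = 1.3×10⁻²¹
s = 1.1×10⁻⁷ mol/L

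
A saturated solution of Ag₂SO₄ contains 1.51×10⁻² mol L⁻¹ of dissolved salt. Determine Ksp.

Ksp = 1.38×10⁻⁵

Ag₂SO₄(s) ⇌ 2 Ag⁺(aq) + SO₄²⁻(aq)
If s mol/L of Ag₂SO₄ dissolves, [Ag⁺] = 2s and [SO₄²⁻] = s.
Ksp = [Ag⁺]^2[SO₄²⁻] = (2s)^2 · s = 4s^3
Ksp = 4 × (1.51×10⁻²)^3 = 1.38×10⁻⁵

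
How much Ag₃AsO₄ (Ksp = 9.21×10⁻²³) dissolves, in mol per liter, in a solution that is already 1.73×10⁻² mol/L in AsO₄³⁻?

Ag₃AsO₄(s) ⇌ 3 Ag⁺(aq) + AsO₄³⁻(aq)
AsO₄³⁻ is already present at 1.73×10⁻² mol/L. If s mol/L of Ag₃AsO₄ dissolves, [Ag⁺] = 3s while [AsO₄³⁻] ≈ 1.73×10⁻² mol/L.
Ksp = [Ag⁺]^3[AsO₄³⁻] = (3s)^3(1.73×10⁻²)
(3s)^3 = 9.21×10⁻²³ / (1.73×10⁻²) = 5.32×10⁻²¹
s = 5.82×10⁻⁸ mol/L

5.82×10⁻⁸ M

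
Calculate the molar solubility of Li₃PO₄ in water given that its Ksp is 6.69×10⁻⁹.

3.97×10⁻³ M

Li₃PO₄(s) ⇌ 3 Li⁺(aq) + PO₄³⁻(aq)
Call the molar solubility s, so that [Li⁺] = 3s and [PO₄³⁻] = s.
Ksp = [Li⁺]^3[PO₄³⁻] = (3s)^3 · s = 27s^4
27s^4 = 6.69×10⁻⁹  ⇒  s^4 = 2.48×10⁻¹⁰
s = (2.48×10⁻¹⁰)^(1/4) = 3.97×10⁻³ M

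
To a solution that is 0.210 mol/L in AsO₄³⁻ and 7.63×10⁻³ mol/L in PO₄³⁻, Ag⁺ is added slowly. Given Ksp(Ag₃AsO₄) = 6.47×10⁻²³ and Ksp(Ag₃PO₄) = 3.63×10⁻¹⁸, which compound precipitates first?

Precipitation of each salt begins when its ion product equals Ksp.
For Ag₃AsO₄: [Ag⁺] = (Ksp/[AsO₄³⁻])^(1/3) = 6.75×10⁻⁸ mol/L
For Ag₃PO₄: [Ag⁺] = (Ksp/[PO₄³⁻])^(1/3) = 7.81×10⁻⁶ mol/L
The smaller threshold [Ag⁺] is reached first, so Ag₃AsO₄ precipitates first.

Ag₃AsO₄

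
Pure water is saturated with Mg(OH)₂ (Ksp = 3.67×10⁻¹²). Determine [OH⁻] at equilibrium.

1.94×10⁻⁴ M

Mg(OH)₂(s) ⇌ Mg²⁺(aq) + 2 OH⁻(aq)
For each mole of Mg(OH)₂ that dissolves per liter, [Mg²⁺] = s and [OH⁻] = 2s; let s denote this solubility.
Ksp = [Mg²⁺][OH⁻]^2 = s · (2s)^2 = 4s^3 = 3.67×10⁻¹²
s = 9.72×10⁻⁵ M
[OH⁻] = 2s = 1.94×10⁻⁴ M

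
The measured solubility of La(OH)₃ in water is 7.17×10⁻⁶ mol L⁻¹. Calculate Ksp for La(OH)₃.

La(OH)₃(s) ⇌ La³⁺(aq) + 3 OH⁻(aq)
For each mole of La(OH)₃ that dissolves per liter, [La³⁺] = s and [OH⁻] = 3s; let s denote this solubility.
Ksp = [La³⁺][OH⁻]^3 = s · (3s)^3 = 27s^4
Ksp = 27 × (7.17×10⁻⁶)^4 = 7.14×10⁻²⁰

Ksp = 7.14×10⁻²⁰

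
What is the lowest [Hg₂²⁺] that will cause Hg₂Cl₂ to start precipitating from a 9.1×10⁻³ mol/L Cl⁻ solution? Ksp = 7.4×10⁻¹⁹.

8.9×10⁻¹⁵ M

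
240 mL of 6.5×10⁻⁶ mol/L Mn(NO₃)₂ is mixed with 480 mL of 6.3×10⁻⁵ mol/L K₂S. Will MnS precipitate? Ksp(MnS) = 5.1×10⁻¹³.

Yes

The combined volume is 720 mL.
[Mn²⁺] = (6.5×10⁻⁶)(240)/720 = 2.2×10⁻⁶ mol/L
[S²⁻] = (6.3×10⁻⁵)(480)/720 = 4.2×10⁻⁵ mol/L
Q = [Mn²⁺][S²⁻] = 9.1×10⁻¹¹
Since Q (9.1×10⁻¹¹) exceeds Ksp (5.1×10⁻¹³), MnS will precipitate.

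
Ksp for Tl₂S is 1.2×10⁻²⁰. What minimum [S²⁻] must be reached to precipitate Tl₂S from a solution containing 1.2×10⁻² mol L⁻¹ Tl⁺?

The threshold for precipitation is Q = Ksp.
Tl₂S(s) ⇌ 2 Tl⁺(aq) + S²⁻(aq)
Ksp = [Tl⁺]^2[S²⁻] = [S²⁻](1.2×10⁻²)^2
[S²⁻] = 1.2×10⁻²⁰ / (1.2×10⁻²)^2 = 8.3×10⁻¹⁷
[S²⁻] = 8.3×10⁻¹⁷ mol L⁻¹

8.3×10⁻¹⁷ M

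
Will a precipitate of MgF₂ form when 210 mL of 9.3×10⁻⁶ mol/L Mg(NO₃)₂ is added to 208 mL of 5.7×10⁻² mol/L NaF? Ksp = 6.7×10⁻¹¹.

Yes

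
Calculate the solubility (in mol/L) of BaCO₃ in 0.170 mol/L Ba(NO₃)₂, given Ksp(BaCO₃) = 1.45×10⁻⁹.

8.53×10⁻⁹ M

BaCO₃(s) ⇌ Ba²⁺(aq) + CO₃²⁻(aq)
With Ba²⁺ already at 0.170 mol/L and s small, take [Ba²⁺] ≈ 0.170 mol/L and [CO₃²⁻] = s.
Ksp = [Ba²⁺][CO₃²⁻] = (0.170)s
s = 1.45×10⁻⁹ / (0.170) = 8.53×10⁻⁹
s = 8.53×10⁻⁹ mol/L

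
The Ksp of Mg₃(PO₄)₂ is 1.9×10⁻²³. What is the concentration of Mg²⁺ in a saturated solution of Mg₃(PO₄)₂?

Mg₃(PO₄)₂(s) ⇌ 3 Mg²⁺(aq) + 2 PO₄³⁻(aq)
For each mole of Mg₃(PO₄)₂ that dissolves per liter, [Mg²⁺] = 3s and [PO₄³⁻] = 2s; let s denote this solubility.
Ksp = [Mg²⁺]^3[PO₄³⁻]^2 = (3s)^3 · (2s)^2 = 108s^5 = 1.9×10⁻²³
s = 1.1×10⁻⁵ M
[Mg²⁺] = 3s = 3.4×10⁻⁵ M

3.4×10⁻⁵ M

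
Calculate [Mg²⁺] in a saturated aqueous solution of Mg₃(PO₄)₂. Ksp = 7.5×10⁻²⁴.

Mg₃(PO₄)₂(s) ⇌ 3 Mg²⁺(aq) + 2 PO₄³⁻(aq)
Call the molar solubility s, so that [Mg²⁺] = 3s and [PO₄³⁻] = 2s.
Ksp = [Mg²⁺]^3[PO₄³⁻]^2 = (3s)^3 · (2s)^2 = 108s^5 = 7.5×10⁻²⁴
s = 9.3×10⁻⁶ M
[Mg²⁺] = 3s = 2.8×10⁻⁵ M

2.8×10⁻⁵ M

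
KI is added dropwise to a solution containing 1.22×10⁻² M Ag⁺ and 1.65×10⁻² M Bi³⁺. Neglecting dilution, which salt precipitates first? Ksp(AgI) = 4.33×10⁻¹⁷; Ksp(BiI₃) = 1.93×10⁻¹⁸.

Each salt precipitates once Q = Ksp for that salt.
For AgI: [I⁻] = (Ksp/[Ag⁺]) = 3.55×10⁻¹⁵ M
For BiI₃: [I⁻] = (Ksp/[Bi³⁺])^(1/3) = 4.89×10⁻⁶ M
Since AgI needs less I⁻ to reach saturation, it precipitates first.

AgI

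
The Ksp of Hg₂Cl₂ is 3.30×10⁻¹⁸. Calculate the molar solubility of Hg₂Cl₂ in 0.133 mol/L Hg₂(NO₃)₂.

2.49×10⁻⁹ M

Hg₂Cl₂(s) ⇌ Hg₂²⁺(aq) + 2 Cl⁻(aq)
With Hg₂²⁺ already at 0.133 mol/L and s small, take [Hg₂²⁺] ≈ 0.133 mol/L and [Cl⁻] = 2s.
Ksp = [Hg₂²⁺][Cl⁻]^2 = (0.133)(2s)^2
(2s)^2 = 3.30×10⁻¹⁸ / (0.133) = 2.48×10⁻¹⁷
s = 2.49×10⁻⁹ mol/L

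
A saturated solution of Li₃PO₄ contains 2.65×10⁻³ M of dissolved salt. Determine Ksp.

Ksp = 1.33×10⁻⁹

Li₃PO₄(s) ⇌ 3 Li⁺(aq) + PO₄³⁻(aq)
For each mole of Li₃PO₄ that dissolves per liter, [Li⁺] = 3s and [PO₄³⁻] = s; let s denote this solubility.
Ksp = [Li⁺]^3[PO₄³⁻] = (3s)^3 · s = 27s^4
Ksp = 27 × (2.65×10⁻³)^4 = 1.33×10⁻⁹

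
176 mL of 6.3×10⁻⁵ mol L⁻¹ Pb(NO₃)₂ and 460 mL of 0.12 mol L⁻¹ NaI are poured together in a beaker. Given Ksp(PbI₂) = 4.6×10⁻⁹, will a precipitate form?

The combined volume is 636 mL.
[Pb²⁺] = (6.3×10⁻⁵)(176)/636 = 1.7×10⁻⁵ mol L⁻¹
[I⁻] = (0.12)(460)/636 = 8.7×10⁻² mol L⁻¹
Q = [Pb²⁺][I⁻]^2 = 1.3×10⁻⁷
Because Q > Ksp (1.3×10⁻⁷ vs 4.6×10⁻⁹), a precipitate of PbI₂ forms.

Yes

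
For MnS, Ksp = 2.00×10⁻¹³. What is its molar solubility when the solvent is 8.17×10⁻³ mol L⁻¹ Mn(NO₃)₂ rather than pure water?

2.45×10⁻¹¹ M

MnS(s) ⇌ Mn²⁺(aq) + S²⁻(aq)
With Mn²⁺ already at 8.17×10⁻³ mol L⁻¹ and s small, take [Mn²⁺] ≈ 8.17×10⁻³ mol L⁻¹ and [S²⁻] = s.
Ksp = [Mn²⁺][S²⁻] = (8.17×10⁻³)s
s = 2.00×10⁻¹³ / (8.17×10⁻³) = 2.45×10⁻¹¹
s = 2.45×10⁻¹¹ mol L⁻¹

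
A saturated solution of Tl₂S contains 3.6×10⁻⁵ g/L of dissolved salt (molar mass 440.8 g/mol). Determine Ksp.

Convert to molarity: s = 3.6×10⁻⁵ / 440.8 = 8.167×10⁻⁸ mol/L
Tl₂S(s) ⇌ 2 Tl⁺(aq) + S²⁻(aq)
With molar solubility s: [Tl⁺] = 2s, [S²⁻] = s.
Ksp = [Tl⁺]^2[S²⁻] = (2s)^2 · s = 4s^3
Ksp = 4 × (8.167×10⁻⁸)^3 = 2.2×10⁻²¹

Ksp = 2.2×10⁻²¹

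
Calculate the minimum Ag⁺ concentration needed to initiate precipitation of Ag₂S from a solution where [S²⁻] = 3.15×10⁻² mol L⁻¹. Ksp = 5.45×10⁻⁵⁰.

The threshold for precipitation is Q = Ksp.
Ag₂S(s) ⇌ 2 Ag⁺(aq) + S²⁻(aq)
Ksp = [Ag⁺]^2[S²⁻] = [Ag⁺]^2(3.15×10⁻²)
[Ag⁺]^2 = 5.45×10⁻⁵⁰ / (3.15×10⁻²) = 1.73×10⁻⁴⁸
[Ag⁺] = 1.32×10⁻²⁴ mol L⁻¹

1.32×10⁻²⁴ M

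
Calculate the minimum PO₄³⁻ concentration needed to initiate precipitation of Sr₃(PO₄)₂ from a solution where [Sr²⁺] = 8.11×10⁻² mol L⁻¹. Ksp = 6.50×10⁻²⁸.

1.10×10⁻¹² M

Precipitation of each salt begins when its ion product equals Ksp.
Sr₃(PO₄)₂(s) ⇌ 3 Sr²⁺(aq) + 2 PO₄³⁻(aq)
Ksp = [Sr²⁺]^3[PO₄³⁻]^2 = [PO₄³⁻]^2(8.11×10⁻²)^3
[PO₄³⁻]^2 = 6.50×10⁻²⁸ / (8.11×10⁻²)^3 = 1.22×10⁻²⁴
[PO₄³⁻] = 1.10×10⁻¹² mol L⁻¹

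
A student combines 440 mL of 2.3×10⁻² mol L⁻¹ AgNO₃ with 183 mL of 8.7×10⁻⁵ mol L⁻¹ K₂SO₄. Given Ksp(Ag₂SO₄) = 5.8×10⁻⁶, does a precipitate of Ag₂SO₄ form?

No

The combined volume is 623 mL.
[Ag⁺] = (2.3×10⁻²)(440)/623 = 1.6×10⁻² mol L⁻¹
[SO₄²⁻] = (8.7×10⁻⁵)(183)/623 = 2.6×10⁻⁵ mol L⁻¹
Q = [Ag⁺]^2[SO₄²⁻] = 6.7×10⁻⁹
Q < Ksp (6.7×10⁻⁹ vs 5.8×10⁻⁶); the solution remains unsaturated and no precipitate forms.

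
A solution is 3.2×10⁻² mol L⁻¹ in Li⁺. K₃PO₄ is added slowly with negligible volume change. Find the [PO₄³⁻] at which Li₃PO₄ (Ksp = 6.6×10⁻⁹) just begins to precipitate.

2.0×10⁻⁴ M

A salt starts to precipitate once the ion product Q reaches its Ksp.
Li₃PO₄(s) ⇌ 3 Li⁺(aq) + PO₄³⁻(aq)
Ksp = [Li⁺]^3[PO₄³⁻] = [PO₄³⁻](3.2×10⁻²)^3
[PO₄³⁻] = 6.6×10⁻⁹ / (3.2×10⁻²)^3 = 2.0×10⁻⁴
[PO₄³⁻] = 2.0×10⁻⁴ mol L⁻¹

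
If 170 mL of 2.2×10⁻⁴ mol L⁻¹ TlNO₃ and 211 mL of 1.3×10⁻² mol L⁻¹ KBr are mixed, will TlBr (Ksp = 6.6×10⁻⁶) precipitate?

No

The combined volume is 381 mL.
[Tl⁺] = (2.2×10⁻⁴)(170)/381 = 9.8×10⁻⁵ mol L⁻¹
[Br⁻] = (1.3×10⁻²)(211)/381 = 7.2×10⁻³ mol L⁻¹
Q = [Tl⁺][Br⁻] = 7.1×10⁻⁷
Q = 7.1×10⁻⁷ < Ksp = 6.6×10⁻⁶, so the solution is unsaturated and no precipitate forms.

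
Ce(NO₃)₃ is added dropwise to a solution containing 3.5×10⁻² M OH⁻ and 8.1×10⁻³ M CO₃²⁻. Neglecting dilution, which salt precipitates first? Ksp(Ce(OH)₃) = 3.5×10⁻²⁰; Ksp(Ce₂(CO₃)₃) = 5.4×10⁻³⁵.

The threshold for precipitation is Q = Ksp.
For Ce(OH)₃: [Ce³⁺] = (Ksp/[OH⁻]^3) = 8.2×10⁻¹⁶ M
For Ce₂(CO₃)₃: [Ce³⁺] = (Ksp/[CO₃²⁻]^3)^(1/2) = 1.0×10⁻¹⁴ M
The smaller threshold [Ce³⁺] is reached first, so Ce(OH)₃ precipitates first.

Ce(OH)₃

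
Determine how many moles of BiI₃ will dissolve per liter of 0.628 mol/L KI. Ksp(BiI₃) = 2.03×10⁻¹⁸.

BiI₃(s) ⇌ Bi³⁺(aq) + 3 I⁻(aq)
With I⁻ already at 0.628 mol/L and s small, take [I⁻] ≈ 0.628 mol/L and [Bi³⁺] = s.
Ksp = [Bi³⁺][I⁻]^3 = s(0.628)^3
s = 2.03×10⁻¹⁸ / (0.628)^3 = 8.20×10⁻¹⁸
s = 8.20×10⁻¹⁸ mol/L

8.20×10⁻¹⁸ M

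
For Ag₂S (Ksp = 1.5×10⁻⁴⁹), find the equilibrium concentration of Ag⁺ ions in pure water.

Ag₂S(s) ⇌ 2 Ag⁺(aq) + S²⁻(aq)
With molar solubility s: [Ag⁺] = 2s, [S²⁻] = s.
Ksp = [Ag⁺]^2[S²⁻] = (2s)^2 · s = 4s^3 = 1.5×10⁻⁴⁹
s = 3.3×10⁻¹⁷ mol L⁻¹
[Ag⁺] = 2s = 6.7×10⁻¹⁷ mol L⁻¹

6.7×10⁻¹⁷ M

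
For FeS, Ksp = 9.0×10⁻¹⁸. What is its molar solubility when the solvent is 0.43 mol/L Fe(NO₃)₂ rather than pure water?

2.1×10⁻¹⁷ M

FeS(s) ⇌ Fe²⁺(aq) + S²⁻(aq)
Let s be the solubility of FeS here. The common ion gives [Fe²⁺] ≈ 0.43 mol/L, and [S²⁻] = s.
Ksp = [Fe²⁺][S²⁻] = (0.43)s
s = 9.0×10⁻¹⁸ / (0.43) = 2.1×10⁻¹⁷
s = 2.1×10⁻¹⁷ mol/L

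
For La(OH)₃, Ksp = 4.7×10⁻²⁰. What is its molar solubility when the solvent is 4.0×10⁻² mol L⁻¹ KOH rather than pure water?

La(OH)₃(s) ⇌ La³⁺(aq) + 3 OH⁻(aq)
OH⁻ is already present at 4.0×10⁻² mol L⁻¹. If s mol/L of La(OH)₃ dissolves, [La³⁺] = s while [OH⁻] ≈ 4.0×10⁻² mol L⁻¹.
Ksp = [La³⁺][OH⁻]^3 = s(4.0×10⁻²)^3
s = 4.7×10⁻²⁰ / (4.0×10⁻²)^3 = 7.3×10⁻¹⁶
s = 7.3×10⁻¹⁶ mol L⁻¹

7.3×10⁻¹⁶ M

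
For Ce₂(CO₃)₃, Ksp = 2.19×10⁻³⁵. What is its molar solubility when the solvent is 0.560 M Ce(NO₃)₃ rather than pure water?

1.37×10⁻¹² M

Ce₂(CO₃)₃(s) ⇌ 2 Ce³⁺(aq) + 3 CO₃²⁻(aq)
With Ce³⁺ already at 0.560 M and s small, take [Ce³⁺] ≈ 0.560 M and [CO₃²⁻] = 3s.
Ksp = [Ce³⁺]^2[CO₃²⁻]^3 = (0.560)^2(3s)^3
(3s)^3 = 2.19×10⁻³⁵ / (0.560)^2 = 6.98×10⁻³⁵
s = 1.37×10⁻¹² M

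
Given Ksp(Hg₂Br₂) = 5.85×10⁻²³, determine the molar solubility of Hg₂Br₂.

2.45×10⁻⁸ M

Hg₂Br₂(s) ⇌ Hg₂²⁺(aq) + 2 Br⁻(aq)
Let s be the molar solubility. Then [Hg₂²⁺] = s and [Br⁻] = 2s.
Ksp = [Hg₂²⁺][Br⁻]^2 = s · (2s)^2 = 4s^3
4s^3 = 5.85×10⁻²³  ⇒  s^3 = 1.46×10⁻²³
Taking the 3rd root, s = 2.45×10⁻⁸ M.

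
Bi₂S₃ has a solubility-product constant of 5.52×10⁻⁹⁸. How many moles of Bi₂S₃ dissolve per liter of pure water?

1.39×10⁻²⁰ M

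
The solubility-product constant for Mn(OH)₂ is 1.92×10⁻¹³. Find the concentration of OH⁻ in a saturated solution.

Mn(OH)₂(s) ⇌ Mn²⁺(aq) + 2 OH⁻(aq)
If s mol/L of Mn(OH)₂ dissolves, [Mn²⁺] = s and [OH⁻] = 2s.
Ksp = [Mn²⁺][OH⁻]^2 = s · (2s)^2 = 4s^3 = 1.92×10⁻¹³
s = 3.63×10⁻⁵ M
[OH⁻] = 2s = 7.27×10⁻⁵ M

7.27×10⁻⁵ M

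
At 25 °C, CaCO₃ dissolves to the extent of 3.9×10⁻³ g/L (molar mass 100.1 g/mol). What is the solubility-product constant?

Molar solubility s = (3.9×10⁻³ g/L) / (100.1 g/mol) = 3.896×10⁻⁵ mol/L
CaCO₃(s) ⇌ Ca²⁺(aq) + CO₃²⁻(aq)
For each mole of CaCO₃ that dissolves per liter, [Ca²⁺] = s and [CO₃²⁻] = s; let s denote this solubility.
Ksp = [Ca²⁺][CO₃²⁻] = s · s = s^2
Ksp = (3.896×10⁻⁵)^2 = 1.5×10⁻⁹

Ksp = 1.5×10⁻⁹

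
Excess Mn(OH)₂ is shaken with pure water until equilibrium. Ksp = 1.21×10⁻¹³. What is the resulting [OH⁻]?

6.23×10⁻⁵ M

Mn(OH)₂(s) ⇌ Mn²⁺(aq) + 2 OH⁻(aq)
If s mol/L of Mn(OH)₂ dissolves, [Mn²⁺] = s and [OH⁻] = 2s.
Ksp = [Mn²⁺][OH⁻]^2 = s · (2s)^2 = 4s^3 = 1.21×10⁻¹³
s = 3.12×10⁻⁵ mol/L
[OH⁻] = 2s = 6.23×10⁻⁵ mol/L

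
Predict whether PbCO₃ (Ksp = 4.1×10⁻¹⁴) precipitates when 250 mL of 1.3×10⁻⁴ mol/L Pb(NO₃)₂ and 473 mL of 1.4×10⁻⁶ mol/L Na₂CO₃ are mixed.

After mixing, V = 250 mL + 473 mL = 723 mL.
[Pb²⁺] = (1.3×10⁻⁴)(250)/723 = 4.5×10⁻⁵ mol/L
[CO₃²⁻] = (1.4×10⁻⁶)(473)/723 = 9.2×10⁻⁷ mol/L
Q = [Pb²⁺][CO₃²⁻] = 4.1×10⁻¹¹
Since Q (4.1×10⁻¹¹) exceeds Ksp (4.1×10⁻¹⁴), PbCO₃ will precipitate.

Yes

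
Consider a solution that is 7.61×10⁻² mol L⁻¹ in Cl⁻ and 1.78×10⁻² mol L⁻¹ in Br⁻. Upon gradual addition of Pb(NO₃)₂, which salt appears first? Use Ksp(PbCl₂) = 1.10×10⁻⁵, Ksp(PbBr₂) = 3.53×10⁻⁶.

The threshold for precipitation is Q = Ksp.
For PbCl₂: [Pb²⁺] = (Ksp/[Cl⁻]^2) = 1.90×10⁻³ mol L⁻¹
For PbBr₂: [Pb²⁺] = (Ksp/[Br⁻]^2) = 1.11×10⁻² mol L⁻¹
Since PbCl₂ needs less Pb²⁺ to reach saturation, it precipitates first.

PbCl₂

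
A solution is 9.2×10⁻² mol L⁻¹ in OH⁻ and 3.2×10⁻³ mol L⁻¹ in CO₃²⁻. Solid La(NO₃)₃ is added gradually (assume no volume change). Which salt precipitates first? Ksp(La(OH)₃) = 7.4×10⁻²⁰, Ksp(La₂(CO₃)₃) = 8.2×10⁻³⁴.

La(OH)₃

Each salt precipitates once Q = Ksp for that salt.
For La(OH)₃: [La³⁺] = (Ksp/[OH⁻]^3) = 9.5×10⁻¹⁷ mol L⁻¹
For La₂(CO₃)₃: [La³⁺] = (Ksp/[CO₃²⁻]^3)^(1/2) = 1.6×10⁻¹³ mol L⁻¹
La(OH)₃ requires the lower [La³⁺], so it precipitates first.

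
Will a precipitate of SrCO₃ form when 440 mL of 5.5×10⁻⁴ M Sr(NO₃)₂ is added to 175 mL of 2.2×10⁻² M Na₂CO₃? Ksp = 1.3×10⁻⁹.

The combined volume is 615 mL.
[Sr²⁺] = (5.5×10⁻⁴)(440)/615 = 3.9×10⁻⁴ M
[CO₃²⁻] = (2.2×10⁻²)(175)/615 = 6.3×10⁻³ M
Q = [Sr²⁺][CO₃²⁻] = 2.5×10⁻⁶
Q = 2.5×10⁻⁶ > Ksp = 1.3×10⁻⁹, so the solution is supersaturated and SrCO₃ precipitates.

Yes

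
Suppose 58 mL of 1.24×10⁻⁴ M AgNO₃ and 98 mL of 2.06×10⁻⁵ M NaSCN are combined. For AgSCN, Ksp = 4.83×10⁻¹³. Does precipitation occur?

The combined volume is 156 mL.
[Ag⁺] = (1.24×10⁻⁴)(58)/156 = 4.61×10⁻⁵ M
[SCN⁻] = (2.06×10⁻⁵)(98)/156 = 1.29×10⁻⁵ M
Q = [Ag⁺][SCN⁻] = 5.97×10⁻¹⁰
Q = 5.97×10⁻¹⁰ > Ksp = 4.83×10⁻¹³, so the solution is supersaturated and AgSCN precipitates.

Yes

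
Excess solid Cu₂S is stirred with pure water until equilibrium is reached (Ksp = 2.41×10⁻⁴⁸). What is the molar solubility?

Cu₂S(s) ⇌ 2 Cu⁺(aq) + S²⁻(aq)
With molar solubility s: [Cu⁺] = 2s, [S²⁻] = s.
Ksp = [Cu⁺]^2[S²⁻] = (2s)^2 · s = 4s^3
4s^3 = 2.41×10⁻⁴⁸  ⇒  s^3 = 6.03×10⁻⁴⁹
Taking the 3rd root, s = 8.45×10⁻¹⁷ M.

8.45×10⁻¹⁷ M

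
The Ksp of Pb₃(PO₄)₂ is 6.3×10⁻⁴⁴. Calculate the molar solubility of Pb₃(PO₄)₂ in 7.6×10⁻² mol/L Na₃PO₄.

7.4×10⁻¹⁵ M

Pb₃(PO₄)₂(s) ⇌ 3 Pb²⁺(aq) + 2 PO₄³⁻(aq)
The solution already contains PO₄³⁻ at 7.6×10⁻² mol/L. Let s be the molar solubility of Pb₃(PO₄)₂.
[PO₄³⁻] ≈ 7.6×10⁻² mol/L (common ion dominates); [Pb²⁺] = 3s.
Ksp = [Pb²⁺]^3[PO₄³⁻]^2 = (3s)^3(7.6×10⁻²)^2
(3s)^3 = 6.3×10⁻⁴⁴ / (7.6×10⁻²)^2 = 1.1×10⁻⁴¹
s = 7.4×10⁻¹⁵ mol/L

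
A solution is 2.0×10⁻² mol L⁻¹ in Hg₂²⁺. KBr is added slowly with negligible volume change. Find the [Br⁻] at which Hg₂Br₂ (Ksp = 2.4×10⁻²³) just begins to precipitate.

Precipitation of each salt begins when its ion product equals Ksp.
Hg₂Br₂(s) ⇌ Hg₂²⁺(aq) + 2 Br⁻(aq)
Ksp = [Hg₂²⁺][Br⁻]^2 = [Br⁻]^2(2.0×10⁻²)
[Br⁻]^2 = 2.4×10⁻²³ / (2.0×10⁻²) = 1.2×10⁻²¹
[Br⁻] = 3.5×10⁻¹¹ mol L⁻¹

3.5×10⁻¹¹ M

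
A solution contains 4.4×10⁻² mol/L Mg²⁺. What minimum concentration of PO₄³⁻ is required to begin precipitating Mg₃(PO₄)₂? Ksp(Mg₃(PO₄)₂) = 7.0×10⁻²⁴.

2.9×10⁻¹⁰ M

The threshold for precipitation is Q = Ksp.
Mg₃(PO₄)₂(s) ⇌ 3 Mg²⁺(aq) + 2 PO₄³⁻(aq)
Ksp = [Mg²⁺]^3[PO₄³⁻]^2 = [PO₄³⁻]^2(4.4×10⁻²)^3
[PO₄³⁻]^2 = 7.0×10⁻²⁴ / (4.4×10⁻²)^3 = 8.2×10⁻²⁰
[PO₄³⁻] = 2.9×10⁻¹⁰ mol/L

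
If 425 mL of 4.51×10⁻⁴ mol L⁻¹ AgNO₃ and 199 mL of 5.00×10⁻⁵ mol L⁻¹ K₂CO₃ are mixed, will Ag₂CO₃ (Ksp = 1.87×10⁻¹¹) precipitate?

No

After mixing, V = 425 mL + 199 mL = 624 mL.
[Ag⁺] = (4.51×10⁻⁴)(425)/624 = 3.07×10⁻⁴ mol L⁻¹
[CO₃²⁻] = (5.00×10⁻⁵)(199)/624 = 1.59×10⁻⁵ mol L⁻¹
Q = [Ag⁺]^2[CO₃²⁻] = 1.50×10⁻¹²
Q = 1.50×10⁻¹² < Ksp = 1.87×10⁻¹¹, so the solution is unsaturated and no precipitate forms.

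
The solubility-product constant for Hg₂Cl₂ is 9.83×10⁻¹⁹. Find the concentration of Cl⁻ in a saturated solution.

Hg₂Cl₂(s) ⇌ Hg₂²⁺(aq) + 2 Cl⁻(aq)
If s mol/L of Hg₂Cl₂ dissolves, [Hg₂²⁺] = s and [Cl⁻] = 2s.
Ksp = [Hg₂²⁺][Cl⁻]^2 = s · (2s)^2 = 4s^3 = 9.83×10⁻¹⁹
s = 6.26×10⁻⁷ mol/L
[Cl⁻] = 2s = 1.25×10⁻⁶ mol/L

1.25×10⁻⁶ M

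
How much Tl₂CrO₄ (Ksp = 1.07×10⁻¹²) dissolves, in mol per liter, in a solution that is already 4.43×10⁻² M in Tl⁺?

5.45×10⁻¹⁰ M

Tl₂CrO₄(s) ⇌ 2 Tl⁺(aq) + CrO₄²⁻(aq)
The solution already contains Tl⁺ at 4.43×10⁻² M. Let s be the molar solubility of Tl₂CrO₄.
[Tl⁺] ≈ 4.43×10⁻² M (common ion dominates); [CrO₄²⁻] = s.
Ksp = [Tl⁺]^2[CrO₄²⁻] = (4.43×10⁻²)^2s
s = 1.07×10⁻¹² / (4.43×10⁻²)^2 = 5.45×10⁻¹⁰
s = 5.45×10⁻¹⁰ M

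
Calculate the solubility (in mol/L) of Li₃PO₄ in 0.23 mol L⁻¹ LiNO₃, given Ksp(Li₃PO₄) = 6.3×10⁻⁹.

5.2×10⁻⁷ M

Li₃PO₄(s) ⇌ 3 Li⁺(aq) + PO₄³⁻(aq)
With Li⁺ already at 0.23 mol L⁻¹ and s small, take [Li⁺] ≈ 0.23 mol L⁻¹ and [PO₄³⁻] = s.
Ksp = [Li⁺]^3[PO₄³⁻] = (0.23)^3s
s = 6.3×10⁻⁹ / (0.23)^3 = 5.2×10⁻⁷
s = 5.2×10⁻⁷ mol L⁻¹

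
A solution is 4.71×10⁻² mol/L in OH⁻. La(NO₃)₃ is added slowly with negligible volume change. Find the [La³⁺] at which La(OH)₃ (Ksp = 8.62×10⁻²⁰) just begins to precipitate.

8.25×10⁻¹⁶ M

Precipitation of each salt begins when its ion product equals Ksp.
La(OH)₃(s) ⇌ La³⁺(aq) + 3 OH⁻(aq)
Ksp = [La³⁺][OH⁻]^3 = [La³⁺](4.71×10⁻²)^3
[La³⁺] = 8.62×10⁻²⁰ / (4.71×10⁻²)^3 = 8.25×10⁻¹⁶
[La³⁺] = 8.25×10⁻¹⁶ mol/L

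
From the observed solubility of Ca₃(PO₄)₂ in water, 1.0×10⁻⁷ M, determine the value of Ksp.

Ca₃(PO₄)₂(s) ⇌ 3 Ca²⁺(aq) + 2 PO₄³⁻(aq)
With molar solubility s: [Ca²⁺] = 3s, [PO₄³⁻] = 2s.
Ksp = [Ca²⁺]^3[PO₄³⁻]^2 = (3s)^3 · (2s)^2 = 108s^5
Ksp = 108 × (1.0×10⁻⁷)^5 = 1.1×10⁻³³

Ksp = 1.1×10⁻³³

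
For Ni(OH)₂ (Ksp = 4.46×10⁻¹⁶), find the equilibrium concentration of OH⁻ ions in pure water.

Ni(OH)₂(s) ⇌ Ni²⁺(aq) + 2 OH⁻(aq)
If s mol/L of Ni(OH)₂ dissolves, [Ni²⁺] = s and [OH⁻] = 2s.
Ksp = [Ni²⁺][OH⁻]^2 = s · (2s)^2 = 4s^3 = 4.46×10⁻¹⁶
s = 4.81×10⁻⁶ M
[OH⁻] = 2s = 9.63×10⁻⁶ M

9.63×10⁻⁶ M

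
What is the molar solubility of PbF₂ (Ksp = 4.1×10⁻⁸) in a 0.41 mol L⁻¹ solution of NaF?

2.4×10⁻⁷ M

PbF₂(s) ⇌ Pb²⁺(aq) + 2 F⁻(aq)
F⁻ is already present at 0.41 mol L⁻¹. If s mol/L of PbF₂ dissolves, [Pb²⁺] = s while [F⁻] ≈ 0.41 mol L⁻¹.
Ksp = [Pb²⁺][F⁻]^2 = s(0.41)^2
s = 4.1×10⁻⁸ / (0.41)^2 = 2.4×10⁻⁷
s = 2.4×10⁻⁷ mol L⁻¹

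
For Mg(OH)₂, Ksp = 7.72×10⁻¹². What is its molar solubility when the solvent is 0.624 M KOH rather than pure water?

1.98×10⁻¹¹ M

Mg(OH)₂(s) ⇌ Mg²⁺(aq) + 2 OH⁻(aq)
The solution already contains OH⁻ at 0.624 M. Let s be the molar solubility of Mg(OH)₂.
[OH⁻] ≈ 0.624 M (common ion dominates); [Mg²⁺] = s.
Ksp = [Mg²⁺][OH⁻]^2 = s(0.624)^2
s = 7.72×10⁻¹² / (0.624)^2 = 1.98×10⁻¹¹
s = 1.98×10⁻¹¹ M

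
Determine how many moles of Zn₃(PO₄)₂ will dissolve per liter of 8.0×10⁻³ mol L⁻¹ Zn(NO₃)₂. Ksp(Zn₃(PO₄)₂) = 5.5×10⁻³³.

Zn₃(PO₄)₂(s) ⇌ 3 Zn²⁺(aq) + 2 PO₄³⁻(aq)
With Zn²⁺ already at 8.0×10⁻³ mol L⁻¹ and s small, take [Zn²⁺] ≈ 8.0×10⁻³ mol L⁻¹ and [PO₄³⁻] = 2s.
Ksp = [Zn²⁺]^3[PO₄³⁻]^2 = (8.0×10⁻³)^3(2s)^2
(2s)^2 = 5.5×10⁻³³ / (8.0×10⁻³)^3 = 1.1×10⁻²⁶
s = 5.2×10⁻¹⁴ mol L⁻¹

5.2×10⁻¹⁴ M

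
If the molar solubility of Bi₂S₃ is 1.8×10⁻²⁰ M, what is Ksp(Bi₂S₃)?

Bi₂S₃(s) ⇌ 2 Bi³⁺(aq) + 3 S²⁻(aq)
Call the molar solubility s, so that [Bi³⁺] = 2s and [S²⁻] = 3s.
Ksp = [Bi³⁺]^2[S²⁻]^3 = (2s)^2 · (3s)^3 = 108s^5
Ksp = 108 × (1.8×10⁻²⁰)^5 = 2.0×10⁻⁹⁷

Ksp = 2.0×10⁻⁹⁷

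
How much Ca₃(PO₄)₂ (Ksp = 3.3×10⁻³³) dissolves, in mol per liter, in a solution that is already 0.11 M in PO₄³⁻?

Ca₃(PO₄)₂(s) ⇌ 3 Ca²⁺(aq) + 2 PO₄³⁻(aq)
With PO₄³⁻ already at 0.11 M and s small, take [PO₄³⁻] ≈ 0.11 M and [Ca²⁺] = 3s.
Ksp = [Ca²⁺]^3[PO₄³⁻]^2 = (3s)^3(0.11)^2
(3s)^3 = 3.3×10⁻³³ / (0.11)^2 = 2.7×10⁻³¹
s = 2.2×10⁻¹¹ M

2.2×10⁻¹¹ M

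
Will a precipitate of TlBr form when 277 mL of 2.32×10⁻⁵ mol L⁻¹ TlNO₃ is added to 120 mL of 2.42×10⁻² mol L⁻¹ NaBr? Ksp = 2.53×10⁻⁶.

After mixing, V = 277 mL + 120 mL = 397 mL.
[Tl⁺] = (2.32×10⁻⁵)(277)/397 = 1.62×10⁻⁵ mol L⁻¹
[Br⁻] = (2.42×10⁻²)(120)/397 = 7.31×10⁻³ mol L⁻¹
Q = [Tl⁺][Br⁻] = 1.18×10⁻⁷
Since Q (1.18×10⁻⁷) is less than Ksp (2.53×10⁻⁶), no TlBr precipitates.

No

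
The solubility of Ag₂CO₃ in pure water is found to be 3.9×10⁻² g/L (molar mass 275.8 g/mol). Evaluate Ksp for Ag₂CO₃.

s = (3.9×10⁻² g L⁻¹)/(275.8 g mol⁻¹) = 1.414×10⁻⁴ M
Ag₂CO₃(s) ⇌ 2 Ag⁺(aq) + CO₃²⁻(aq)
If s mol/L of Ag₂CO₃ dissolves, [Ag⁺] = 2s and [CO₃²⁻] = s.
Ksp = [Ag⁺]^2[CO₃²⁻] = (2s)^2 · s = 4s^3
Ksp = 4 × (1.414×10⁻⁴)^3 = 1.1×10⁻¹¹

Ksp = 1.1×10⁻¹¹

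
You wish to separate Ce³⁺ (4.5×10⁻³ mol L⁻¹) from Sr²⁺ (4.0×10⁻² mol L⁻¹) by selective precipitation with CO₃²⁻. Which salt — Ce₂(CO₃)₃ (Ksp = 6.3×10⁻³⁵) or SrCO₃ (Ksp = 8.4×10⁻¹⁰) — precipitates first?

Ce₂(CO₃)₃

The threshold for precipitation is Q = Ksp.
For Ce₂(CO₃)₃: [CO₃²⁻] = (Ksp/[Ce³⁺]^2)^(1/3) = 1.5×10⁻¹⁰ mol L⁻¹
For SrCO₃: [CO₃²⁻] = (Ksp/[Sr²⁺]) = 2.1×10⁻⁸ mol L⁻¹
Ce₂(CO₃)₃ requires the lower [CO₃²⁻], so it precipitates first.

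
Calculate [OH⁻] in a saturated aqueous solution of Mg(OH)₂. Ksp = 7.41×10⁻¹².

Mg(OH)₂(s) ⇌ Mg²⁺(aq) + 2 OH⁻(aq)
With molar solubility s: [Mg²⁺] = s, [OH⁻] = 2s.
Ksp = [Mg²⁺][OH⁻]^2 = s · (2s)^2 = 4s^3 = 7.41×10⁻¹²
s = 1.23×10⁻⁴ M
[OH⁻] = 2s = 2.46×10⁻⁴ M

2.46×10⁻⁴ M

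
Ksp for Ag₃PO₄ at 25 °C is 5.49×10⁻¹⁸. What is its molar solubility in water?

Ag₃PO₄(s) ⇌ 3 Ag⁺(aq) + PO₄³⁻(aq)
With molar solubility s: [Ag⁺] = 3s, [PO₄³⁻] = s.
Ksp = [Ag⁺]^3[PO₄³⁻] = (3s)^3 · s = 27s^4
27s^4 = 5.49×10⁻¹⁸  ⇒  s^4 = 2.03×10⁻¹⁹
s = (2.03×10⁻¹⁹)^(1/4) = 2.12×10⁻⁵ M

2.12×10⁻⁵ M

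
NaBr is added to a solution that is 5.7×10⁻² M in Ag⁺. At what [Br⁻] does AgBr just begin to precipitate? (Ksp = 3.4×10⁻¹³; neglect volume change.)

6.0×10⁻¹² M

A salt starts to precipitate once the ion product Q reaches its Ksp.
AgBr(s) ⇌ Ag⁺(aq) + Br⁻(aq)
Ksp = [Ag⁺][Br⁻] = [Br⁻](5.7×10⁻²)
[Br⁻] = 3.4×10⁻¹³ / (5.7×10⁻²) = 6.0×10⁻¹²
[Br⁻] = 6.0×10⁻¹² M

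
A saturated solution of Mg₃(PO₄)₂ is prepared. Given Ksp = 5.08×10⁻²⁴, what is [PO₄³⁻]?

Mg₃(PO₄)₂(s) ⇌ 3 Mg²⁺(aq) + 2 PO₄³⁻(aq)
With molar solubility s: [Mg²⁺] = 3s, [PO₄³⁻] = 2s.
Ksp = [Mg²⁺]^3[PO₄³⁻]^2 = (3s)^3 · (2s)^2 = 108s^5 = 5.08×10⁻²⁴
s = 8.60×10⁻⁶ M
[PO₄³⁻] = 2s = 1.72×10⁻⁵ M

1.72×10⁻⁵ M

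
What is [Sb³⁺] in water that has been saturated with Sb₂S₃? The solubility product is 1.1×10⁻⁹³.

Sb₂S₃(s) ⇌ 2 Sb³⁺(aq) + 3 S²⁻(aq)
Call the molar solubility s, so that [Sb³⁺] = 2s and [S²⁻] = 3s.
Ksp = [Sb³⁺]^2[S²⁻]^3 = (2s)^2 · (3s)^3 = 108s^5 = 1.1×10⁻⁹³
s = 1.0×10⁻¹⁹ mol L⁻¹
[Sb³⁺] = 2s = 2.0×10⁻¹⁹ mol L⁻¹

2.0×10⁻¹⁹ M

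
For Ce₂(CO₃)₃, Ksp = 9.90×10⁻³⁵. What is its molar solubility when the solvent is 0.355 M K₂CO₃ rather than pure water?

2.35×10⁻¹⁷ M

Ce₂(CO₃)₃(s) ⇌ 2 Ce³⁺(aq) + 3 CO₃²⁻(aq)
Let s be the solubility of Ce₂(CO₃)₃ here. The common ion gives [CO₃²⁻] ≈ 0.355 M, and [Ce³⁺] = 2s.
Ksp = [Ce³⁺]^2[CO₃²⁻]^3 = (2s)^2(0.355)^3
(2s)^2 = 9.90×10⁻³⁵ / (0.355)^3 = 2.21×10⁻³³
s = 2.35×10⁻¹⁷ M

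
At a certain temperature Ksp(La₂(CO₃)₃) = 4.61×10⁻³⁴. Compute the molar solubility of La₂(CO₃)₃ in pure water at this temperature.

8.43×10⁻⁸ M

La₂(CO₃)₃(s) ⇌ 2 La³⁺(aq) + 3 CO₃²⁻(aq)
If s mol/L of La₂(CO₃)₃ dissolves, [La³⁺] = 2s and [CO₃²⁻] = 3s.
Ksp = [La³⁺]^2[CO₃²⁻]^3 = (2s)^2 · (3s)^3 = 108s^5
108s^5 = 4.61×10⁻³⁴  ⇒  s^5 = 4.27×10⁻³⁶
s = (4.27×10⁻³⁶)^(1/5) = 8.43×10⁻⁸ M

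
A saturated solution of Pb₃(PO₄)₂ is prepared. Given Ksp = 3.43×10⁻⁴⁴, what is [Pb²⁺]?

2.39×10⁻⁹ M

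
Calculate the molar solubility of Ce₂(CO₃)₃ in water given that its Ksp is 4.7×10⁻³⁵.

5.3×10⁻⁸ M

Ce₂(CO₃)₃(s) ⇌ 2 Ce³⁺(aq) + 3 CO₃²⁻(aq)
If s mol/L of Ce₂(CO₃)₃ dissolves, [Ce³⁺] = 2s and [CO₃²⁻] = 3s.
Ksp = [Ce³⁺]^2[CO₃²⁻]^3 = (2s)^2 · (3s)^3 = 108s^5
108s^5 = 4.7×10⁻³⁵  ⇒  s^5 = 4.4×10⁻³⁷
s = 5.3×10⁻⁸ mol L⁻¹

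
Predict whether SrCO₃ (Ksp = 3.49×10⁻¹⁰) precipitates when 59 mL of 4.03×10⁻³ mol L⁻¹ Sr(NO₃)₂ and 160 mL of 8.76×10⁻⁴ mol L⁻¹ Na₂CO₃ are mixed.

Yes

After mixing, V = 59 mL + 160 mL = 219 mL.
[Sr²⁺] = (4.03×10⁻³)(59)/219 = 1.09×10⁻³ mol L⁻¹
[CO₃²⁻] = (8.76×10⁻⁴)(160)/219 = 6.40×10⁻⁴ mol L⁻¹
Q = [Sr²⁺][CO₃²⁻] = 6.95×10⁻⁷
Since Q (6.95×10⁻⁷) exceeds Ksp (3.49×10⁻¹⁰), SrCO₃ will precipitate.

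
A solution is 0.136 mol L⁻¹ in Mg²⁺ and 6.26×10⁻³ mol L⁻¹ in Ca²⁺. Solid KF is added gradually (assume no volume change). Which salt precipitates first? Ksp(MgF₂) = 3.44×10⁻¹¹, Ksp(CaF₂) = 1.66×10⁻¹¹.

MgF₂

A salt starts to precipitate once the ion product Q reaches its Ksp.
For MgF₂: [F⁻] = (Ksp/[Mg²⁺])^(1/2) = 1.59×10⁻⁵ mol L⁻¹
For CaF₂: [F⁻] = (Ksp/[Ca²⁺])^(1/2) = 5.15×10⁻⁵ mol L⁻¹
MgF₂ requires the lower [F⁻], so it precipitates first.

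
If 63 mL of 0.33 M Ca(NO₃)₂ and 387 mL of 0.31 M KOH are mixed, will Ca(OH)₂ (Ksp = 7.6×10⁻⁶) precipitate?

After mixing, V = 63 mL + 387 mL = 450 mL.
[Ca²⁺] = (0.33)(63)/450 = 4.6×10⁻² M
[OH⁻] = (0.31)(387)/450 = 0.27 M
Q = [Ca²⁺][OH⁻]^2 = 3.3×10⁻³
Because Q > Ksp (3.3×10⁻³ vs 7.6×10⁻⁶), a precipitate of Ca(OH)₂ forms.

Yes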